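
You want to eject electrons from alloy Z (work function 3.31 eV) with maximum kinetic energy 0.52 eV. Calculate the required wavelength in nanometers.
323.72 nm

From Einstein's equation: KE_max = hc/λ - φ

Rearranging for λ:
hc/λ = KE_max + φ
λ = hc/(KE_max + φ)

Required photon energy:
E_photon = KE_max + φ = 0.52 + 3.31 = 3.83 eV

Required wavelength:
λ = hc/E_photon = (6.626×10⁻³⁴)(3×10⁸) / (3.83 × 1.602×10⁻¹⁹)
λ = 323.72 nm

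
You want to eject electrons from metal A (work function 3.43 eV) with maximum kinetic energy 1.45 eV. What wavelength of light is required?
254.07 nm

From Einstein's equation: KE_max = hc/λ - φ

Rearranging for λ:
hc/λ = KE_max + φ
λ = hc/(KE_max + φ)

Required photon energy:
E_photon = KE_max + φ = 1.45 + 3.43 = 4.88 eV

Required wavelength:
λ = hc/E_photon = (6.626×10⁻³⁴)(3×10⁸) / (4.88 × 1.602×10⁻¹⁹)
λ = 254.07 nm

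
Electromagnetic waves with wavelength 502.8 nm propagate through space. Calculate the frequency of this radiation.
5.9625e+14 Hz

Using the wave equation: c = fλ

Solving for frequency:
f = c/λ = (3×10⁸ m/s) / (502.8×10⁻⁹ m)
f = 5.9625e+14 Hz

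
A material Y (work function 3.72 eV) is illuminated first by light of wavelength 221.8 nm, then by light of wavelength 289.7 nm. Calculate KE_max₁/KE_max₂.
3.3406

Using Einstein's equation: KE_max = hc/λ - φ

For λ₁ = 221.8 nm:
E₁ = hc/λ₁ = 5.5899 eV
KE₁ = E₁ - φ = 5.5899 - 3.72 = 1.8699 eV

For λ₂ = 289.7 nm:
E₂ = hc/λ₂ = 4.2797 eV
KE₂ = E₂ - φ = 4.2797 - 3.72 = 0.5597 eV

Ratio: KE₁/KE₂ = 1.8699/0.5597 = 3.3406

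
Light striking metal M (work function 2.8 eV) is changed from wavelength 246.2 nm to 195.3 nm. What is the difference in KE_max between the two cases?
1.3125 eV

Using Einstein's equation: KE_max = hc/λ - φ

For λ₁ = 246.2 nm:
KE₁ = hc/λ₁ - φ = 5.0359 - 2.8 = 2.2359 eV

For λ₂ = 195.3 nm:
KE₂ = hc/λ₂ - φ = 6.3484 - 2.8 = 3.5484 eV

Change in KE:
ΔKE = KE₂ - KE₁ = 3.5484 - 2.2359 = 1.3125 eV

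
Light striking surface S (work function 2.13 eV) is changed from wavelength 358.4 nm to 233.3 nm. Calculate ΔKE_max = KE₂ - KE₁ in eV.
1.8550 eV

Using Einstein's equation: KE_max = hc/λ - φ

For λ₁ = 358.4 nm:
KE₁ = hc/λ₁ - φ = 3.4594 - 2.13 = 1.3294 eV

For λ₂ = 233.3 nm:
KE₂ = hc/λ₂ - φ = 5.3144 - 2.13 = 3.1844 eV

Change in KE:
ΔKE = KE₂ - KE₁ = 3.1844 - 1.3294 = 1.8550 eV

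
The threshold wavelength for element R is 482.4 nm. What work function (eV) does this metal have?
2.57 eV

At the threshold wavelength, photon energy equals work function:
φ = hc/λ₀

Calculating:
φ = (6.626×10⁻³⁴ J·s)(3×10⁸ m/s) / (482.4×10⁻⁹ m)
φ = 2.57 eV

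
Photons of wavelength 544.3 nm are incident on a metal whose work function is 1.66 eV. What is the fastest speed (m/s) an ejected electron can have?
4.6620e+05 m/s

First, find the maximum kinetic energy:
E_photon = hc/λ = 2.2779 eV
KE_max = E_photon - φ = 2.2779 - 1.66 = 0.6179 eV

Convert to Joules: KE_max = 0.6179 × 1.602×10⁻¹⁹ J = 9.8993e-20 J

Then use KE = ½mv² to find velocity:
v = √(2·KE/m) = √(2 × 9.8993e-20 J / 9.109e-31 kg)
v = 4.6620e+05 m/s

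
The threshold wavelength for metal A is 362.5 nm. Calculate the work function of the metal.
3.42 eV

At the threshold wavelength, photon energy equals work function:
φ = hc/λ₀

Calculating:
φ = (6.626×10⁻³⁴ J·s)(3×10⁸ m/s) / (362.5×10⁻⁹ m)
φ = 3.42 eV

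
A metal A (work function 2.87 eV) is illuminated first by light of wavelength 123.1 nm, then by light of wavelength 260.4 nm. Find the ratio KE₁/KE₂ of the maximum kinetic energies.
3.8079

Using Einstein's equation: KE_max = hc/λ - φ

For λ₁ = 123.1 nm:
E₁ = hc/λ₁ = 10.0718 eV
KE₁ = E₁ - φ = 10.0718 - 2.87 = 7.2018 eV

For λ₂ = 260.4 nm:
E₂ = hc/λ₂ = 4.7613 eV
KE₂ = E₂ - φ = 4.7613 - 2.87 = 1.8913 eV

Ratio: KE₁/KE₂ = 7.2018/1.8913 = 3.8079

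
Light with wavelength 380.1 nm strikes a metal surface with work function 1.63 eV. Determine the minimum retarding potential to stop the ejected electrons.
1.6319 V

The stopping potential V_s satisfies: eV_s = KE_max

First, find KE_max using Einstein's equation:
E_photon = hc/λ = 3.2619 eV
KE_max = E_photon - φ = 3.2619 - 1.63 = 1.6319 eV

Since eV_s = KE_max:
V_s = KE_max/e = 1.6319 V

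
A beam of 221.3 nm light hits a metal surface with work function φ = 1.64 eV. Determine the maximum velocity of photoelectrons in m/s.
1.1806e+06 m/s

First, find the maximum kinetic energy:
E_photon = hc/λ = 5.6025 eV
KE_max = E_photon - φ = 5.6025 - 1.64 = 3.9625 eV

Convert to Joules: KE_max = 3.9625 × 1.602×10⁻¹⁹ J = 6.3487e-19 J

Then use KE = ½mv² to find velocity:
v = √(2·KE/m) = √(2 × 6.3487e-19 J / 9.109e-31 kg)
v = 1.1806e+06 m/s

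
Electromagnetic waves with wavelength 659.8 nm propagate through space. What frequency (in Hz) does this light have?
4.5437e+14 Hz

Using the wave equation: c = fλ

Solving for frequency:
f = c/λ = (3×10⁸ m/s) / (659.8×10⁻⁹ m)
f = 4.5437e+14 Hz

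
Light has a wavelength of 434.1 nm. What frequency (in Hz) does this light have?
6.9061e+14 Hz

Using the wave equation: c = fλ

Solving for frequency:
f = c/λ = (3×10⁸ m/s) / (434.1×10⁻⁹ m)
f = 6.9061e+14 Hz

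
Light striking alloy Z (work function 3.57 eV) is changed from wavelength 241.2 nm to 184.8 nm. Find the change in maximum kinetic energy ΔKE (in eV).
1.5688 eV

Using Einstein's equation: KE_max = hc/λ - φ

For λ₁ = 241.2 nm:
KE₁ = hc/λ₁ - φ = 5.1403 - 3.57 = 1.5703 eV

For λ₂ = 184.8 nm:
KE₂ = hc/λ₂ - φ = 6.7091 - 3.57 = 3.1391 eV

Change in KE:
ΔKE = KE₂ - KE₁ = 3.1391 - 1.5703 = 1.5688 eV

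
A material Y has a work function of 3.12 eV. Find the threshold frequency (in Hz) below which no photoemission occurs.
7.5441e+14 Hz

The threshold frequency is when the photon energy equals the work function:
hf₀ = φ

Solving for f₀:
f₀ = φ/h = (3.12 eV × 1.602×10⁻¹⁹ J/eV) / (6.626×10⁻³⁴ J·s)
f₀ = 7.5441e+14 Hz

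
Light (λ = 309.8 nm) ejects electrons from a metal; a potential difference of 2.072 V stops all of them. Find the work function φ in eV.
1.93 eV

The stopping potential gives the maximum kinetic energy: KE_max = eV_s = 2.072 eV

From Einstein's photoelectric equation: KE_max = hc/λ - φ
Rearranging: φ = hc/λ - KE_max

Calculate photon energy:
E_photon = hc/λ = (6.626×10⁻³⁴ J·s)(3×10⁸ m/s) / (309.8×10⁻⁹ m) = 4.0021 eV

Therefore:
φ = 4.0021 - 2.072 = 1.93 eV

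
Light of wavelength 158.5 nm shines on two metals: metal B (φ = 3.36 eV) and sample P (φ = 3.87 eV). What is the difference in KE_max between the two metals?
0.5100 eV

Using KE_max = hc/λ - φ for each metal:

Photon energy: E = hc/λ = 7.8223 eV

For metal B (φ₁ = 3.36 eV):
KE₁ = E - φ₁ = 7.8223 - 3.36 = 4.4623 eV

For sample P (φ₂ = 3.87 eV):
KE₂ = E - φ₂ = 7.8223 - 3.87 = 3.9523 eV

Difference:
ΔKE = KE₁ - KE₂ = 4.4623 - 3.9523 = 0.5100 eV

Note: The difference equals the difference in work functions: 3.87 - 3.36 = 0.51 eV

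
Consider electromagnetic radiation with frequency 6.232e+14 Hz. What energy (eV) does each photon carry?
2.5773 eV

Using E = hf:

E = hf = (6.626×10⁻³⁴ J·s)(6.232e+14 Hz)
E = 2.5773 eV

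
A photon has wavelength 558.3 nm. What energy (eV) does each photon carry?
2.2207 eV

Using E = hf = hc/λ:

E = hc/λ = (6.626×10⁻³⁴ J·s)(3×10⁸ m/s) / (558.3×10⁻⁹ m)
E = 2.2207 eV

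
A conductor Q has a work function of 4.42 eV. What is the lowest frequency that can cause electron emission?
1.0688e+15 Hz

The threshold frequency is when the photon energy equals the work function:
hf₀ = φ

Solving for f₀:
f₀ = φ/h = (4.42 eV × 1.602×10⁻¹⁹ J/eV) / (6.626×10⁻³⁴ J·s)
f₀ = 1.0688e+15 Hz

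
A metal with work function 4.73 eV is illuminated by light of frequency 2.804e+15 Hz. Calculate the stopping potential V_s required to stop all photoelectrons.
6.8664 V

The stopping potential V_s satisfies: eV_s = KE_max

First, find KE_max using Einstein's equation:
E_photon = hf = (6.626×10⁻³⁴ J·s)(2.804e+15 Hz) = 11.5964 eV
KE_max = E_photon - φ = 11.5964 - 4.73 = 6.8664 eV

Since eV_s = KE_max:
V_s = KE_max/e = 6.8664 V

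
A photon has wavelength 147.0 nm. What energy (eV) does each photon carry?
8.4343 eV

Using E = hf = hc/λ:

E = hc/λ = (6.626×10⁻³⁴ J·s)(3×10⁸ m/s) / (147.0×10⁻⁹ m)
E = 8.4343 eV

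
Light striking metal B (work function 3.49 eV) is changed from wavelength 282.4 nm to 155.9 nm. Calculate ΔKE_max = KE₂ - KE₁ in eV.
3.5624 eV

Using Einstein's equation: KE_max = hc/λ - φ

For λ₁ = 282.4 nm:
KE₁ = hc/λ₁ - φ = 4.3904 - 3.49 = 0.9004 eV

For λ₂ = 155.9 nm:
KE₂ = hc/λ₂ - φ = 7.9528 - 3.49 = 4.4628 eV

Change in KE:
ΔKE = KE₂ - KE₁ = 4.4628 - 0.9004 = 3.5624 eV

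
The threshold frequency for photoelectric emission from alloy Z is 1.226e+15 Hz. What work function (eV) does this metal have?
5.07 eV

At the threshold frequency, photon energy equals work function:
φ = hf₀

Calculating:
φ = (6.626×10⁻³⁴ J·s)(1.226e+15 Hz)
φ = 5.07 eV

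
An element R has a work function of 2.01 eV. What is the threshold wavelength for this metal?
616.84 nm

The threshold wavelength is when the photon energy equals the work function:
hc/λ₀ = φ

Solving for λ₀:
λ₀ = hc/φ = (6.626×10⁻³⁴ J·s)(3×10⁸ m/s) / (2.01 eV × 1.602×10⁻¹⁹ J/eV)
λ₀ = 616.84 nm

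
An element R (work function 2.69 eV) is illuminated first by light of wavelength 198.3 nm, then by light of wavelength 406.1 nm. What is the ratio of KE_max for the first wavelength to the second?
9.8124

Using Einstein's equation: KE_max = hc/λ - φ

For λ₁ = 198.3 nm:
E₁ = hc/λ₁ = 6.2524 eV
KE₁ = E₁ - φ = 6.2524 - 2.69 = 3.5624 eV

For λ₂ = 406.1 nm:
E₂ = hc/λ₂ = 3.0530 eV
KE₂ = E₂ - φ = 3.0530 - 2.69 = 0.3630 eV

Ratio: KE₁/KE₂ = 3.5624/0.3630 = 9.8124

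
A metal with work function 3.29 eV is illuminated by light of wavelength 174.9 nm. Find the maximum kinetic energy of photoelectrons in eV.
3.7989 eV

Using Einstein's photoelectric equation: KE_max = hf - φ = hc/λ - φ

First, calculate the photon energy:
E_photon = hc/λ = (6.626×10⁻³⁴ J·s)(3×10⁸ m/s) / (174.9×10⁻⁹ m)
E_photon = 7.0889 eV

Then, the maximum kinetic energy:
KE_max = E_photon - φ = 7.0889 eV - 3.29 eV = 3.7989 eV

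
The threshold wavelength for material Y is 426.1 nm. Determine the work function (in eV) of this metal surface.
2.91 eV

At the threshold wavelength, photon energy equals work function:
φ = hc/λ₀

Calculating:
φ = (6.626×10⁻³⁴ J·s)(3×10⁸ m/s) / (426.1×10⁻⁹ m)
φ = 2.91 eV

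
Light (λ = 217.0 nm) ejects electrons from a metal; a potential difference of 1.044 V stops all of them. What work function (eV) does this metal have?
4.67 eV

The stopping potential gives the maximum kinetic energy: KE_max = eV_s = 1.044 eV

From Einstein's photoelectric equation: KE_max = hc/λ - φ
Rearranging: φ = hc/λ - KE_max

Calculate photon energy:
E_photon = hc/λ = (6.626×10⁻³⁴ J·s)(3×10⁸ m/s) / (217.0×10⁻⁹ m) = 5.7136 eV

Therefore:
φ = 5.7136 - 1.044 = 4.67 eV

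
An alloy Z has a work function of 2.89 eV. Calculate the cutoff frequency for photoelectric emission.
6.9880e+14 Hz

The threshold frequency is when the photon energy equals the work function:
hf₀ = φ

Solving for f₀:
f₀ = φ/h = (2.89 eV × 1.602×10⁻¹⁹ J/eV) / (6.626×10⁻³⁴ J·s)
f₀ = 6.9880e+14 Hz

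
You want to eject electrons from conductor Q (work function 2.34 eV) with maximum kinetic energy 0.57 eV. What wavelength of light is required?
426.06 nm

From Einstein's equation: KE_max = hc/λ - φ

Rearranging for λ:
hc/λ = KE_max + φ
λ = hc/(KE_max + φ)

Required photon energy:
E_photon = KE_max + φ = 0.57 + 2.34 = 2.91 eV

Required wavelength:
λ = hc/E_photon = (6.626×10⁻³⁴)(3×10⁸) / (2.91 × 1.602×10⁻¹⁹)
λ = 426.06 nm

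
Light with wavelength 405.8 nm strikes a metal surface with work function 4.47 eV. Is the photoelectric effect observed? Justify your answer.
No

For photoemission, the photon energy must exceed the work function.

Photon energy: E = hc/λ = 3.0553 eV
Work function: φ = 4.47 eV

Since E_photon (3.0553 eV) < φ (4.47 eV), photoemission will NOT occur.
The threshold wavelength is λ₀ = hc/φ = 277.4 nm.
Since 405.8 nm > 277.4 nm, the photons lack sufficient energy.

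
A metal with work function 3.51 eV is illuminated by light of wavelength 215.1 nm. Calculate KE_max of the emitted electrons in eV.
2.2540 eV

Using Einstein's photoelectric equation: KE_max = hf - φ = hc/λ - φ

First, calculate the photon energy:
E_photon = hc/λ = (6.626×10⁻³⁴ J·s)(3×10⁸ m/s) / (215.1×10⁻⁹ m)
E_photon = 5.7640 eV

Then, the maximum kinetic energy:
KE_max = E_photon - φ = 5.7640 eV - 3.51 eV = 2.2540 eV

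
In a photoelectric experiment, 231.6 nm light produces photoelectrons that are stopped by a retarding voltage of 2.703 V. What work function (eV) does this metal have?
2.65 eV

The stopping potential gives the maximum kinetic energy: KE_max = eV_s = 2.703 eV

From Einstein's photoelectric equation: KE_max = hc/λ - φ
Rearranging: φ = hc/λ - KE_max

Calculate photon energy:
E_photon = hc/λ = (6.626×10⁻³⁴ J·s)(3×10⁸ m/s) / (231.6×10⁻⁹ m) = 5.3534 eV

Therefore:
φ = 5.3534 - 2.703 = 2.65 eV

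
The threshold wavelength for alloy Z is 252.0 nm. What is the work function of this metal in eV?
4.92 eV

At the threshold wavelength, photon energy equals work function:
φ = hc/λ₀

Calculating:
φ = (6.626×10⁻³⁴ J·s)(3×10⁸ m/s) / (252.0×10⁻⁹ m)
φ = 4.92 eV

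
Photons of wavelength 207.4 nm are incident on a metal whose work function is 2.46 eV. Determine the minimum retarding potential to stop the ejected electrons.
3.5180 V

The stopping potential V_s satisfies: eV_s = KE_max

First, find KE_max using Einstein's equation:
E_photon = hc/λ = 5.9780 eV
KE_max = E_photon - φ = 5.9780 - 2.46 = 3.5180 eV

Since eV_s = KE_max:
V_s = KE_max/e = 3.5180 V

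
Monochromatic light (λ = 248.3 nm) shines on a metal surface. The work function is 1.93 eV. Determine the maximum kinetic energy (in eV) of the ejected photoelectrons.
3.0633 eV

Using Einstein's photoelectric equation: KE_max = hf - φ = hc/λ - φ

First, calculate the photon energy:
E_photon = hc/λ = (6.626×10⁻³⁴ J·s)(3×10⁸ m/s) / (248.3×10⁻⁹ m)
E_photon = 4.9933 eV

Then, the maximum kinetic energy:
KE_max = E_photon - φ = 4.9933 eV - 1.93 eV = 3.0633 eV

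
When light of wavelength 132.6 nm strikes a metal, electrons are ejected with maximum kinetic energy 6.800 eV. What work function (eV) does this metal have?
2.55 eV

From Einstein's photoelectric equation: KE_max = hf - φ = hc/λ - φ

Rearranging for φ:
φ = hc/λ - KE_max

Calculate photon energy:
E_photon = hc/λ = 9.3502 eV

Therefore:
φ = 9.3502 - 6.800 = 2.55 eV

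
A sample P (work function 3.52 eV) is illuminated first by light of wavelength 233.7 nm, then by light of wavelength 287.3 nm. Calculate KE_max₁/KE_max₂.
2.2442

Using Einstein's equation: KE_max = hc/λ - φ

For λ₁ = 233.7 nm:
E₁ = hc/λ₁ = 5.3053 eV
KE₁ = E₁ - φ = 5.3053 - 3.52 = 1.7853 eV

For λ₂ = 287.3 nm:
E₂ = hc/λ₂ = 4.3155 eV
KE₂ = E₂ - φ = 4.3155 - 3.52 = 0.7955 eV

Ratio: KE₁/KE₂ = 1.7853/0.7955 = 2.2442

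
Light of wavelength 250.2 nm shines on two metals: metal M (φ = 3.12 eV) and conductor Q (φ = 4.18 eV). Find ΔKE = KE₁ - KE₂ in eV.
1.0600 eV

Using KE_max = hc/λ - φ for each metal:

Photon energy: E = hc/λ = 4.9554 eV

For metal M (φ₁ = 3.12 eV):
KE₁ = E - φ₁ = 4.9554 - 3.12 = 1.8354 eV

For conductor Q (φ₂ = 4.18 eV):
KE₂ = E - φ₂ = 4.9554 - 4.18 = 0.7754 eV

Difference:
ΔKE = KE₁ - KE₂ = 1.8354 - 0.7754 = 1.0600 eV

Note: The difference equals the difference in work functions: 4.18 - 3.12 = 1.06 eV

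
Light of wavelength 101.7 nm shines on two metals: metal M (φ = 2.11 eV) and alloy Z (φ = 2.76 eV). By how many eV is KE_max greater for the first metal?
0.6500 eV

Using KE_max = hc/λ - φ for each metal:

Photon energy: E = hc/λ = 12.1912 eV

For metal M (φ₁ = 2.11 eV):
KE₁ = E - φ₁ = 12.1912 - 2.11 = 10.0812 eV

For alloy Z (φ₂ = 2.76 eV):
KE₂ = E - φ₂ = 12.1912 - 2.76 = 9.4312 eV

Difference:
ΔKE = KE₁ - KE₂ = 10.0812 - 9.4312 = 0.6500 eV

Note: The difference equals the difference in work functions: 2.76 - 2.11 = 0.65 eV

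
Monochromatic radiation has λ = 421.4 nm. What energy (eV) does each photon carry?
2.9422 eV

Using E = hf = hc/λ:

E = hc/λ = (6.626×10⁻³⁴ J·s)(3×10⁸ m/s) / (421.4×10⁻⁹ m)
E = 2.9422 eV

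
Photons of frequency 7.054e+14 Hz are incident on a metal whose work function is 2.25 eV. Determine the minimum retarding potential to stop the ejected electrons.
0.6673 V

The stopping potential V_s satisfies: eV_s = KE_max

First, find KE_max using Einstein's equation:
E_photon = hf = (6.626×10⁻³⁴ J·s)(7.054e+14 Hz) = 2.9173 eV
KE_max = E_photon - φ = 2.9173 - 2.25 = 0.6673 eV

Since eV_s = KE_max:
V_s = KE_max/e = 0.6673 V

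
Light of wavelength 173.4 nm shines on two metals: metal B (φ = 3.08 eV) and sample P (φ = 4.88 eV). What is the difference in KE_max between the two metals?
1.8000 eV

Using KE_max = hc/λ - φ for each metal:

Photon energy: E = hc/λ = 7.1502 eV

For metal B (φ₁ = 3.08 eV):
KE₁ = E - φ₁ = 7.1502 - 3.08 = 4.0702 eV

For sample P (φ₂ = 4.88 eV):
KE₂ = E - φ₂ = 7.1502 - 4.88 = 2.2702 eV

Difference:
ΔKE = KE₁ - KE₂ = 4.0702 - 2.2702 = 1.8000 eV

Note: The difference equals the difference in work functions: 4.88 - 3.08 = 1.80 eV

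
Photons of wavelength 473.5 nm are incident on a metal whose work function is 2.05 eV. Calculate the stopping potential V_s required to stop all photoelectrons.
0.5685 V

The stopping potential V_s satisfies: eV_s = KE_max

First, find KE_max using Einstein's equation:
E_photon = hc/λ = 2.6185 eV
KE_max = E_photon - φ = 2.6185 - 2.05 = 0.5685 eV

Since eV_s = KE_max:
V_s = KE_max/e = 0.5685 V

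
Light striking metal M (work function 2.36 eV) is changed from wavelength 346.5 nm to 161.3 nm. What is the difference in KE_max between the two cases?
4.1084 eV

Using Einstein's equation: KE_max = hc/λ - φ

For λ₁ = 346.5 nm:
KE₁ = hc/λ₁ - φ = 3.5782 - 2.36 = 1.2182 eV

For λ₂ = 161.3 nm:
KE₂ = hc/λ₂ - φ = 7.6866 - 2.36 = 5.3266 eV

Change in KE:
ΔKE = KE₂ - KE₁ = 5.3266 - 1.2182 = 4.1084 eV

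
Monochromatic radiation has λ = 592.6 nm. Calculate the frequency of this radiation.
5.0589e+14 Hz

Using the wave equation: c = fλ

Solving for frequency:
f = c/λ = (3×10⁸ m/s) / (592.6×10⁻⁹ m)
f = 5.0589e+14 Hz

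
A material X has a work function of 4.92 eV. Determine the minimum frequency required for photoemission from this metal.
1.1897e+15 Hz

The threshold frequency is when the photon energy equals the work function:
hf₀ = φ

Solving for f₀:
f₀ = φ/h = (4.92 eV × 1.602×10⁻¹⁹ J/eV) / (6.626×10⁻³⁴ J·s)
f₀ = 1.1897e+15 Hz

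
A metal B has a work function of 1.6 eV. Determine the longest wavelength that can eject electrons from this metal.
774.90 nm

The threshold wavelength is when the photon energy equals the work function:
hc/λ₀ = φ

Solving for λ₀:
λ₀ = hc/φ = (6.626×10⁻³⁴ J·s)(3×10⁸ m/s) / (1.6 eV × 1.602×10⁻¹⁹ J/eV)
λ₀ = 774.90 nm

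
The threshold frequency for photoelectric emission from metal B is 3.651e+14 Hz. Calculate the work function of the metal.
1.51 eV

At the threshold frequency, photon energy equals work function:
φ = hf₀

Calculating:
φ = (6.626×10⁻³⁴ J·s)(3.651e+14 Hz)
φ = 1.51 eV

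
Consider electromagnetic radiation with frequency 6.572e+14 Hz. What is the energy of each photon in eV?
2.7180 eV

Using E = hf:

E = hf = (6.626×10⁻³⁴ J·s)(6.572e+14 Hz)
E = 2.7180 eV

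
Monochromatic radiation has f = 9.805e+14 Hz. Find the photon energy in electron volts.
4.0550 eV

Using E = hf:

E = hf = (6.626×10⁻³⁴ J·s)(9.805e+14 Hz)
E = 4.0550 eV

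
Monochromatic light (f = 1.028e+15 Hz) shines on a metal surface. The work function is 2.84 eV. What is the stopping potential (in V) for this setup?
1.4115 V

The stopping potential V_s satisfies: eV_s = KE_max

First, find KE_max using Einstein's equation:
E_photon = hf = (6.626×10⁻³⁴ J·s)(1.028e+15 Hz) = 4.2515 eV
KE_max = E_photon - φ = 4.2515 - 2.84 = 1.4115 eV

Since eV_s = KE_max:
V_s = KE_max/e = 1.4115 V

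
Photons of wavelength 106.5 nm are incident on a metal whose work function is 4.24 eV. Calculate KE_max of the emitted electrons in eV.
7.4017 eV

Using Einstein's photoelectric equation: KE_max = hf - φ = hc/λ - φ

First, calculate the photon energy:
E_photon = hc/λ = (6.626×10⁻³⁴ J·s)(3×10⁸ m/s) / (106.5×10⁻⁹ m)
E_photon = 11.6417 eV

Then, the maximum kinetic energy:
KE_max = E_photon - φ = 11.6417 eV - 4.24 eV = 7.4017 eV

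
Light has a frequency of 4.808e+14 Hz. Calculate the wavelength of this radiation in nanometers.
623.53 nm

Using the wave equation: c = fλ

Solving for wavelength:
λ = c/f = (3×10⁸ m/s) / (4.808e+14 Hz)
λ = 623.53 nm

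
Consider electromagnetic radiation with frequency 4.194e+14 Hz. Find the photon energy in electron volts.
1.7345 eV

Using E = hf:

E = hf = (6.626×10⁻³⁴ J·s)(4.194e+14 Hz)
E = 1.7345 eV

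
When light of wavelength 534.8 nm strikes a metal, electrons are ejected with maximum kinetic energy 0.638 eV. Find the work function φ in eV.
1.68 eV

From Einstein's photoelectric equation: KE_max = hf - φ = hc/λ - φ

Rearranging for φ:
φ = hc/λ - KE_max

Calculate photon energy:
E_photon = hc/λ = 2.3183 eV

Therefore:
φ = 2.3183 - 0.638 = 1.68 eV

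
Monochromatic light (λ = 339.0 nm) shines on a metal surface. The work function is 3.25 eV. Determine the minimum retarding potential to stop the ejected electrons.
0.4074 V

The stopping potential V_s satisfies: eV_s = KE_max

First, find KE_max using Einstein's equation:
E_photon = hc/λ = 3.6574 eV
KE_max = E_photon - φ = 3.6574 - 3.25 = 0.4074 eV

Since eV_s = KE_max:
V_s = KE_max/e = 0.4074 V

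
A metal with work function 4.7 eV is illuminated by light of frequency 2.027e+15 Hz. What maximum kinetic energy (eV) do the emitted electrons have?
3.6830 eV

Using Einstein's photoelectric equation: KE_max = hf - φ

First, calculate the photon energy:
E_photon = hf = (6.626×10⁻³⁴ J·s)(2.027e+15 Hz)
E_photon = 8.3830 eV

Then, the maximum kinetic energy:
KE_max = E_photon - φ = 8.3830 eV - 4.7 eV = 3.6830 eV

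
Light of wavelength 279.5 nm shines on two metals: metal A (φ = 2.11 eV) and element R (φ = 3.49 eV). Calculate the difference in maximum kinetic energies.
1.3800 eV

Using KE_max = hc/λ - φ for each metal:

Photon energy: E = hc/λ = 4.4359 eV

For metal A (φ₁ = 2.11 eV):
KE₁ = E - φ₁ = 4.4359 - 2.11 = 2.3259 eV

For element R (φ₂ = 3.49 eV):
KE₂ = E - φ₂ = 4.4359 - 3.49 = 0.9459 eV

Difference:
ΔKE = KE₁ - KE₂ = 2.3259 - 0.9459 = 1.3800 eV

Note: The difference equals the difference in work functions: 3.49 - 2.11 = 1.38 eV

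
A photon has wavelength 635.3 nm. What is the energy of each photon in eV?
1.9516 eV

Using E = hf = hc/λ:

E = hc/λ = (6.626×10⁻³⁴ J·s)(3×10⁸ m/s) / (635.3×10⁻⁹ m)
E = 1.9516 eV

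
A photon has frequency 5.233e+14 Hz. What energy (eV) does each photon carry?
2.1642 eV

Using E = hf:

E = hf = (6.626×10⁻³⁴ J·s)(5.233e+14 Hz)
E = 2.1642 eV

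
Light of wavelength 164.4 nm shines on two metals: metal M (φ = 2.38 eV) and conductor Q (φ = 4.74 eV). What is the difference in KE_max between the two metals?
2.3600 eV

Using KE_max = hc/λ - φ for each metal:

Photon energy: E = hc/λ = 7.5416 eV

For metal M (φ₁ = 2.38 eV):
KE₁ = E - φ₁ = 7.5416 - 2.38 = 5.1616 eV

For conductor Q (φ₂ = 4.74 eV):
KE₂ = E - φ₂ = 7.5416 - 4.74 = 2.8016 eV

Difference:
ΔKE = KE₁ - KE₂ = 5.1616 - 2.8016 = 2.3600 eV

Note: The difference equals the difference in work functions: 4.74 - 2.38 = 2.36 eV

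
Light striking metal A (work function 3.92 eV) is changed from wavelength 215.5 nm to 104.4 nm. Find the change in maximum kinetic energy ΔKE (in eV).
6.1226 eV

Using Einstein's equation: KE_max = hc/λ - φ

For λ₁ = 215.5 nm:
KE₁ = hc/λ₁ - φ = 5.7533 - 3.92 = 1.8333 eV

For λ₂ = 104.4 nm:
KE₂ = hc/λ₂ - φ = 11.8759 - 3.92 = 7.9559 eV

Change in KE:
ΔKE = KE₂ - KE₁ = 7.9559 - 1.8333 = 6.1226 eV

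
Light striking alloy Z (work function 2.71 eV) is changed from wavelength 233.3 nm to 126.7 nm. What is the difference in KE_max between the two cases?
4.4713 eV

Using Einstein's equation: KE_max = hc/λ - φ

For λ₁ = 233.3 nm:
KE₁ = hc/λ₁ - φ = 5.3144 - 2.71 = 2.6044 eV

For λ₂ = 126.7 nm:
KE₂ = hc/λ₂ - φ = 9.7857 - 2.71 = 7.0757 eV

Change in KE:
ΔKE = KE₂ - KE₁ = 7.0757 - 2.6044 = 4.4713 eV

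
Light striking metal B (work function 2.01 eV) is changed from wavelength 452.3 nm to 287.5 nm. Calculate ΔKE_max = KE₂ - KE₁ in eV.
1.5713 eV

Using Einstein's equation: KE_max = hc/λ - φ

For λ₁ = 452.3 nm:
KE₁ = hc/λ₁ - φ = 2.7412 - 2.01 = 0.7312 eV

For λ₂ = 287.5 nm:
KE₂ = hc/λ₂ - φ = 4.3125 - 2.01 = 2.3025 eV

Change in KE:
ΔKE = KE₂ - KE₁ = 2.3025 - 0.7312 = 1.5713 eV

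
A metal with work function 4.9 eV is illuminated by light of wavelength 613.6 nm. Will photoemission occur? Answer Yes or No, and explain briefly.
No

For photoemission, the photon energy must exceed the work function.

Photon energy: E = hc/λ = 2.0206 eV
Work function: φ = 4.9 eV

Since E_photon (2.0206 eV) < φ (4.9 eV), photoemission will NOT occur.
The threshold wavelength is λ₀ = hc/φ = 253.0 nm.
Since 613.6 nm > 253.0 nm, the photons lack sufficient energy.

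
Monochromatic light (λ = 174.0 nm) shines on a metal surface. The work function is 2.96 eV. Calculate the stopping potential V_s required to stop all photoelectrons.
4.1655 V

The stopping potential V_s satisfies: eV_s = KE_max

First, find KE_max using Einstein's equation:
E_photon = hc/λ = 7.1255 eV
KE_max = E_photon - φ = 7.1255 - 2.96 = 4.1655 eV

Since eV_s = KE_max:
V_s = KE_max/e = 4.1655 V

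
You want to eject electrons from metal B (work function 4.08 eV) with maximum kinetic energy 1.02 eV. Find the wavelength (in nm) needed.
243.11 nm

From Einstein's equation: KE_max = hc/λ - φ

Rearranging for λ:
hc/λ = KE_max + φ
λ = hc/(KE_max + φ)

Required photon energy:
E_photon = KE_max + φ = 1.02 + 4.08 = 5.10 eV

Required wavelength:
λ = hc/E_photon = (6.626×10⁻³⁴)(3×10⁸) / (5.10 × 1.602×10⁻¹⁹)
λ = 243.11 nm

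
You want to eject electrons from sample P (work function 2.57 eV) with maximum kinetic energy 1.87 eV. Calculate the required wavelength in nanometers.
279.24 nm

From Einstein's equation: KE_max = hc/λ - φ

Rearranging for λ:
hc/λ = KE_max + φ
λ = hc/(KE_max + φ)

Required photon energy:
E_photon = KE_max + φ = 1.87 + 2.57 = 4.44 eV

Required wavelength:
λ = hc/E_photon = (6.626×10⁻³⁴)(3×10⁸) / (4.44 × 1.602×10⁻¹⁹)
λ = 279.24 nm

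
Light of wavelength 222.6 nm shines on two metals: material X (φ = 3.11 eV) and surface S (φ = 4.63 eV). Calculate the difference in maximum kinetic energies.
1.5200 eV

Using KE_max = hc/λ - φ for each metal:

Photon energy: E = hc/λ = 5.5698 eV

For material X (φ₁ = 3.11 eV):
KE₁ = E - φ₁ = 5.5698 - 3.11 = 2.4598 eV

For surface S (φ₂ = 4.63 eV):
KE₂ = E - φ₂ = 5.5698 - 4.63 = 0.9398 eV

Difference:
ΔKE = KE₁ - KE₂ = 2.4598 - 0.9398 = 1.5200 eV

Note: The difference equals the difference in work functions: 4.63 - 3.11 = 1.52 eV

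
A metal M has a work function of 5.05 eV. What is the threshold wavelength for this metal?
245.51 nm

The threshold wavelength is when the photon energy equals the work function:
hc/λ₀ = φ

Solving for λ₀:
λ₀ = hc/φ = (6.626×10⁻³⁴ J·s)(3×10⁸ m/s) / (5.05 eV × 1.602×10⁻¹⁹ J/eV)
λ₀ = 245.51 nm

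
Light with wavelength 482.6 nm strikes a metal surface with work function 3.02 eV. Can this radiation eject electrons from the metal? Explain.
No

For photoemission, the photon energy must exceed the work function.

Photon energy: E = hc/λ = 2.5691 eV
Work function: φ = 3.02 eV

Since E_photon (2.5691 eV) < φ (3.02 eV), photoemission will NOT occur.
The threshold wavelength is λ₀ = hc/φ = 410.5 nm.
Since 482.6 nm > 410.5 nm, the photons lack sufficient energy.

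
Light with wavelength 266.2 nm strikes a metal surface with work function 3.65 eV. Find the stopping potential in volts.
1.0076 V

The stopping potential V_s satisfies: eV_s = KE_max

First, find KE_max using Einstein's equation:
E_photon = hc/λ = 4.6576 eV
KE_max = E_photon - φ = 4.6576 - 3.65 = 1.0076 eV

Since eV_s = KE_max:
V_s = KE_max/e = 1.0076 V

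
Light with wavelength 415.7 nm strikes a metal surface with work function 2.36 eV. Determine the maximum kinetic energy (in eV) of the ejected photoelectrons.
0.6225 eV

Using Einstein's photoelectric equation: KE_max = hf - φ = hc/λ - φ

First, calculate the photon energy:
E_photon = hc/λ = (6.626×10⁻³⁴ J·s)(3×10⁸ m/s) / (415.7×10⁻⁹ m)
E_photon = 2.9825 eV

Then, the maximum kinetic energy:
KE_max = E_photon - φ = 2.9825 eV - 2.36 eV = 0.6225 eV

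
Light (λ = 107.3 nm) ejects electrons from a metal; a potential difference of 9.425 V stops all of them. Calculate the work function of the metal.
2.13 eV

The stopping potential gives the maximum kinetic energy: KE_max = eV_s = 9.425 eV

From Einstein's photoelectric equation: KE_max = hc/λ - φ
Rearranging: φ = hc/λ - KE_max

Calculate photon energy:
E_photon = hc/λ = (6.626×10⁻³⁴ J·s)(3×10⁸ m/s) / (107.3×10⁻⁹ m) = 11.5549 eV

Therefore:
φ = 11.5549 - 9.425 = 2.13 eV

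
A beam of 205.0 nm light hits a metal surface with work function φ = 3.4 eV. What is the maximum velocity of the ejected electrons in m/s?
9.6513e+05 m/s

First, find the maximum kinetic energy:
E_photon = hc/λ = 6.0480 eV
KE_max = E_photon - φ = 6.0480 - 3.4 = 2.6480 eV

Convert to Joules: KE_max = 2.6480 × 1.602×10⁻¹⁹ J = 4.2426e-19 J

Then use KE = ½mv² to find velocity:
v = √(2·KE/m) = √(2 × 4.2426e-19 J / 9.109e-31 kg)
v = 9.6513e+05 m/s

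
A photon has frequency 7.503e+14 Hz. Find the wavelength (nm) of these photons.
399.56 nm

Using the wave equation: c = fλ

Solving for wavelength:
λ = c/f = (3×10⁸ m/s) / (7.503e+14 Hz)
λ = 399.56 nm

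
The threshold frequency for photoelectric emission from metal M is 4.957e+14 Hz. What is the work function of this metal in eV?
2.05 eV

At the threshold frequency, photon energy equals work function:
φ = hf₀

Calculating:
φ = (6.626×10⁻³⁴ J·s)(4.957e+14 Hz)
φ = 2.05 eV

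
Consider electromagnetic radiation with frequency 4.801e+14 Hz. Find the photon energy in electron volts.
1.9855 eV

Using E = hf:

E = hf = (6.626×10⁻³⁴ J·s)(4.801e+14 Hz)
E = 1.9855 eV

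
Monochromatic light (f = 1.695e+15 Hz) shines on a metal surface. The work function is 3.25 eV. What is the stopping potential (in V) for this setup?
3.7600 V

The stopping potential V_s satisfies: eV_s = KE_max

First, find KE_max using Einstein's equation:
E_photon = hf = (6.626×10⁻³⁴ J·s)(1.695e+15 Hz) = 7.0100 eV
KE_max = E_photon - φ = 7.0100 - 3.25 = 3.7600 eV

Since eV_s = KE_max:
V_s = KE_max/e = 3.7600 V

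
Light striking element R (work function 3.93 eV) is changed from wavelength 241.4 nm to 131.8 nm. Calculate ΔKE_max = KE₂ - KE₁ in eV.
4.2709 eV

Using Einstein's equation: KE_max = hc/λ - φ

For λ₁ = 241.4 nm:
KE₁ = hc/λ₁ - φ = 5.1360 - 3.93 = 1.2060 eV

For λ₂ = 131.8 nm:
KE₂ = hc/λ₂ - φ = 9.4070 - 3.93 = 5.4770 eV

Change in KE:
ΔKE = KE₂ - KE₁ = 5.4770 - 1.2060 = 4.2709 eV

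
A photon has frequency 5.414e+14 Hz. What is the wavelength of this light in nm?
553.74 nm

Using the wave equation: c = fλ

Solving for wavelength:
λ = c/f = (3×10⁸ m/s) / (5.414e+14 Hz)
λ = 553.74 nm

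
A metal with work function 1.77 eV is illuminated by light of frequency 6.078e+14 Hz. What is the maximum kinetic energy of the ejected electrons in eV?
0.7437 eV

Using Einstein's photoelectric equation: KE_max = hf - φ

First, calculate the photon energy:
E_photon = hf = (6.626×10⁻³⁴ J·s)(6.078e+14 Hz)
E_photon = 2.5137 eV

Then, the maximum kinetic energy:
KE_max = E_photon - φ = 2.5137 eV - 1.77 eV = 0.7437 eV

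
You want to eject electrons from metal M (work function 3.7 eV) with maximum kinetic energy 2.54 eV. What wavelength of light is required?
198.69 nm

From Einstein's equation: KE_max = hc/λ - φ

Rearranging for λ:
hc/λ = KE_max + φ
λ = hc/(KE_max + φ)

Required photon energy:
E_photon = KE_max + φ = 2.54 + 3.7 = 6.24 eV

Required wavelength:
λ = hc/E_photon = (6.626×10⁻³⁴)(3×10⁸) / (6.24 × 1.602×10⁻¹⁹)
λ = 198.69 nm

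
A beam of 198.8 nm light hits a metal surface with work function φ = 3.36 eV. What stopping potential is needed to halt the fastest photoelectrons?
2.8766 V

The stopping potential V_s satisfies: eV_s = KE_max

First, find KE_max using Einstein's equation:
E_photon = hc/λ = 6.2366 eV
KE_max = E_photon - φ = 6.2366 - 3.36 = 2.8766 eV

Since eV_s = KE_max:
V_s = KE_max/e = 2.8766 V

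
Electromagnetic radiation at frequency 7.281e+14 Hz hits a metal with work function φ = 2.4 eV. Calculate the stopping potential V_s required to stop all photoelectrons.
0.6112 V

The stopping potential V_s satisfies: eV_s = KE_max

First, find KE_max using Einstein's equation:
E_photon = hf = (6.626×10⁻³⁴ J·s)(7.281e+14 Hz) = 3.0112 eV
KE_max = E_photon - φ = 3.0112 - 2.4 = 0.6112 eV

Since eV_s = KE_max:
V_s = KE_max/e = 0.6112 V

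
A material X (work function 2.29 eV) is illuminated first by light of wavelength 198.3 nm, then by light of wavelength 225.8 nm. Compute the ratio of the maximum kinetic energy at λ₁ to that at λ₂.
1.2379

Using Einstein's equation: KE_max = hc/λ - φ

For λ₁ = 198.3 nm:
E₁ = hc/λ₁ = 6.2524 eV
KE₁ = E₁ - φ = 6.2524 - 2.29 = 3.9624 eV

For λ₂ = 225.8 nm:
E₂ = hc/λ₂ = 5.4909 eV
KE₂ = E₂ - φ = 5.4909 - 2.29 = 3.2009 eV

Ratio: KE₁/KE₂ = 3.9624/3.2009 = 1.2379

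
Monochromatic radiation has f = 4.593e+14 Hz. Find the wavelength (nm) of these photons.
652.72 nm

Using the wave equation: c = fλ

Solving for wavelength:
λ = c/f = (3×10⁸ m/s) / (4.593e+14 Hz)
λ = 652.72 nm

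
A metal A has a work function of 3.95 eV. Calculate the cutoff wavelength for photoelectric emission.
313.88 nm

The threshold wavelength is when the photon energy equals the work function:
hc/λ₀ = φ

Solving for λ₀:
λ₀ = hc/φ = (6.626×10⁻³⁴ J·s)(3×10⁸ m/s) / (3.95 eV × 1.602×10⁻¹⁹ J/eV)
λ₀ = 313.88 nm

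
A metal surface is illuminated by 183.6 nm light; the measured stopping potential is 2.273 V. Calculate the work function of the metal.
4.48 eV

The stopping potential gives the maximum kinetic energy: KE_max = eV_s = 2.273 eV

From Einstein's photoelectric equation: KE_max = hc/λ - φ
Rearranging: φ = hc/λ - KE_max

Calculate photon energy:
E_photon = hc/λ = (6.626×10⁻³⁴ J·s)(3×10⁸ m/s) / (183.6×10⁻⁹ m) = 6.7530 eV

Therefore:
φ = 6.7530 - 2.273 = 4.48 eV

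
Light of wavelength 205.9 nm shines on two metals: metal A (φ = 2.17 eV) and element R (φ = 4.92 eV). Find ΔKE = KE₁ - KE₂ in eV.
2.7500 eV

Using KE_max = hc/λ - φ for each metal:

Photon energy: E = hc/λ = 6.0216 eV

For metal A (φ₁ = 2.17 eV):
KE₁ = E - φ₁ = 6.0216 - 2.17 = 3.8516 eV

For element R (φ₂ = 4.92 eV):
KE₂ = E - φ₂ = 6.0216 - 4.92 = 1.1016 eV

Difference:
ΔKE = KE₁ - KE₂ = 3.8516 - 1.1016 = 2.7500 eV

Note: The difference equals the difference in work functions: 4.92 - 2.17 = 2.75 eV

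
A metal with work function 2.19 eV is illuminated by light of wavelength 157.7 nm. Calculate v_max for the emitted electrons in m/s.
1.4125e+06 m/s

First, find the maximum kinetic energy:
E_photon = hc/λ = 7.8620 eV
KE_max = E_photon - φ = 7.8620 - 2.19 = 5.6720 eV

Convert to Joules: KE_max = 5.6720 × 1.602×10⁻¹⁹ J = 9.0876e-19 J

Then use KE = ½mv² to find velocity:
v = √(2·KE/m) = √(2 × 9.0876e-19 J / 9.109e-31 kg)
v = 1.4125e+06 m/s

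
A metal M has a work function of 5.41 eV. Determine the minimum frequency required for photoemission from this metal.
1.3081e+15 Hz

The threshold frequency is when the photon energy equals the work function:
hf₀ = φ

Solving for f₀:
f₀ = φ/h = (5.41 eV × 1.602×10⁻¹⁹ J/eV) / (6.626×10⁻³⁴ J·s)
f₀ = 1.3081e+15 Hz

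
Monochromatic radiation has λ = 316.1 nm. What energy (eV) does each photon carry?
3.9223 eV

Using E = hf = hc/λ:

E = hc/λ = (6.626×10⁻³⁴ J·s)(3×10⁸ m/s) / (316.1×10⁻⁹ m)
E = 3.9223 eV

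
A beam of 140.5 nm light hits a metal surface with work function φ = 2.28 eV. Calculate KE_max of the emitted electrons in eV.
6.5445 eV

Using Einstein's photoelectric equation: KE_max = hf - φ = hc/λ - φ

First, calculate the photon energy:
E_photon = hc/λ = (6.626×10⁻³⁴ J·s)(3×10⁸ m/s) / (140.5×10⁻⁹ m)
E_photon = 8.8245 eV

Then, the maximum kinetic energy:
KE_max = E_photon - φ = 8.8245 eV - 2.28 eV = 6.5445 eV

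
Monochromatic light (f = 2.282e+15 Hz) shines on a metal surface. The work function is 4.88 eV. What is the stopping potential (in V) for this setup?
4.5576 V

The stopping potential V_s satisfies: eV_s = KE_max

First, find KE_max using Einstein's equation:
E_photon = hf = (6.626×10⁻³⁴ J·s)(2.282e+15 Hz) = 9.4376 eV
KE_max = E_photon - φ = 9.4376 - 4.88 = 4.5576 eV

Since eV_s = KE_max:
V_s = KE_max/e = 4.5576 V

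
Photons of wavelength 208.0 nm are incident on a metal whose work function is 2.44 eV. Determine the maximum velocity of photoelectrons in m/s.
1.1129e+06 m/s

First, find the maximum kinetic energy:
E_photon = hc/λ = 5.9608 eV
KE_max = E_photon - φ = 5.9608 - 2.44 = 3.5208 eV

Convert to Joules: KE_max = 3.5208 × 1.602×10⁻¹⁹ J = 5.6409e-19 J

Then use KE = ½mv² to find velocity:
v = √(2·KE/m) = √(2 × 5.6409e-19 J / 9.109e-31 kg)
v = 1.1129e+06 m/s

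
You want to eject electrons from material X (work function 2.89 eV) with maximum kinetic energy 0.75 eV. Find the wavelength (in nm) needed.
340.62 nm

From Einstein's equation: KE_max = hc/λ - φ

Rearranging for λ:
hc/λ = KE_max + φ
λ = hc/(KE_max + φ)

Required photon energy:
E_photon = KE_max + φ = 0.75 + 2.89 = 3.64 eV

Required wavelength:
λ = hc/E_photon = (6.626×10⁻³⁴)(3×10⁸) / (3.64 × 1.602×10⁻¹⁹)
λ = 340.62 nm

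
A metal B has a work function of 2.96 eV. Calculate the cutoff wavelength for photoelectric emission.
418.87 nm

The threshold wavelength is when the photon energy equals the work function:
hc/λ₀ = φ

Solving for λ₀:
λ₀ = hc/φ = (6.626×10⁻³⁴ J·s)(3×10⁸ m/s) / (2.96 eV × 1.602×10⁻¹⁹ J/eV)
λ₀ = 418.87 nm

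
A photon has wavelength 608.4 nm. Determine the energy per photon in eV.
2.0379 eV

Using E = hf = hc/λ:

E = hc/λ = (6.626×10⁻³⁴ J·s)(3×10⁸ m/s) / (608.4×10⁻⁹ m)
E = 2.0379 eV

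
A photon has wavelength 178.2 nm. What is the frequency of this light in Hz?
1.6823e+15 Hz

Using the wave equation: c = fλ

Solving for frequency:
f = c/λ = (3×10⁸ m/s) / (178.2×10⁻⁹ m)
f = 1.6823e+15 Hz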